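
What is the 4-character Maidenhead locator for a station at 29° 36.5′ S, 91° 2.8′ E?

Add 180° to longitude and 90° to latitude: 271.05, 60.39.
Field: 271.05/20 → 13 → N, 60.39/10 → 6 → G; chars NG.
Square: 11.05/2 → 5, 0.39/1 → 0; chars 50.

NG50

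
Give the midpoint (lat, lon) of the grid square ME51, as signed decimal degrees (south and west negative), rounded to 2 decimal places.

-48.50, 71.00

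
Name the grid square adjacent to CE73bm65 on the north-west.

CE73bm56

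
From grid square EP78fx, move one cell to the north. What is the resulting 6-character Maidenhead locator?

Latitude subsquare x = 23; +1 → 24, wraps to 0 = a, carry into square.
Latitude square 8; +1 → 9.
The longitude characters are unchanged.

EP79fa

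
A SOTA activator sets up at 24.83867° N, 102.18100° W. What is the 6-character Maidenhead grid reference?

Shift to the Maidenhead origin (180°W, 90°S): lon 77.8190, lat 114.8387.
Field: lon ⌊77.8190/20⌋ = 3 → D; lat ⌊114.8387/10⌋ = 11 → L.
Square: lon ⌊17.8190/2⌋ = 8; lat ⌊4.8387/1⌋ = 4.
Subsquare: lon ⌊1.8190/0.0833333⌋ = 21 → v; lat ⌊0.8387/0.0416667⌋ = 20 → u.

DL84vu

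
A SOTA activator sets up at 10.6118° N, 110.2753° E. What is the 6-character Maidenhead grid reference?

Shift to the Maidenhead origin (180°W, 90°S): lon 290.2753, lat 100.6118.
Field: lon ⌊290.2753/20⌋ = 14 → O; lat ⌊100.6118/10⌋ = 10 → K.
Square: lon ⌊10.2753/2⌋ = 5; lat ⌊0.6118/1⌋ = 0.
Subsquare: lon ⌊0.2753/0.0833333⌋ = 3 → d; lat ⌊0.6118/0.0416667⌋ = 14 → o.

OK50do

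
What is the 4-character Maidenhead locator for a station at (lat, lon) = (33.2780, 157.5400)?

QM83

Add 180° to longitude and 90° to latitude: 337.54, 123.28.
Field: lon ⌊337.54/20⌋ = 16 → Q; lat ⌊123.28/10⌋ = 12 → M.
Square: lon ⌊17.54/2⌋ = 8; lat ⌊3.28/1⌋ = 3.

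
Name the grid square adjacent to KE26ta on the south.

KE25tx

Latitude subsquare a = 0; −1 → -1, wraps to 23 = x, carry into square.
Latitude square 6; −1 → 5.
The longitude characters are unchanged.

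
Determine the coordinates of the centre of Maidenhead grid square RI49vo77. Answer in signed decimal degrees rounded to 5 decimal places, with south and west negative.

-0.38542, 169.81250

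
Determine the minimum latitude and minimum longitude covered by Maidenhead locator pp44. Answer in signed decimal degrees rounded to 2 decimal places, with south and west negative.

64.00, 128.00

Field P=15, P=15: +15·20° lon, +15·10° lat → SW at lon 120°, lat 60°.
Square 4, 4: +4·2° lon, +4·1° lat → SW at lon 128°, lat 64°.
latitude 64.00, longitude 128.00.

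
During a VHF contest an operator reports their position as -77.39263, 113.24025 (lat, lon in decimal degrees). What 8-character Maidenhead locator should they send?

OB62oo85

Offset from 180°W / 90°S: lon 293.24025°, lat 12.60737°.
Field (20°×10°, letters A–R): 293.24025/20 → 14 → O, 12.60737/10 → 1 → B; chars OB.
Square (2°×1°, digits 0–9): 13.24025/2 → 6, 2.60737/1 → 2; chars 62.
Subsquare (5′×2.5′, letters a–x): 1.24025/0.0833333 → 14 → o, 0.60737/0.0416667 → 14 → o; chars oo.
Extended square (30″×15″, digits 0–9): 0.07358/0.00833333 → 8, 0.02404/0.00416667 → 5; chars 85.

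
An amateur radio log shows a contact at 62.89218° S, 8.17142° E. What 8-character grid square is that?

JC47cc05

Offset from 180°W / 90°S: lon 188.17142°, lat 27.10782°.
Field (20°×10°, letters A–R): lon ⌊188.17142/20⌋ = 9 → J; lat ⌊27.10782/10⌋ = 2 → C.
Square (2°×1°, digits 0–9): lon ⌊8.17142/2⌋ = 4; lat ⌊7.10782/1⌋ = 7.
Subsquare (5′×2.5′, letters a–x): lon ⌊0.17142/0.0833333⌋ = 2 → c; lat ⌊0.10782/0.0416667⌋ = 2 → c.
Extended square (30″×15″, digits 0–9): lon ⌊0.00475/0.00833333⌋ = 0; lat ⌊0.02449/0.00416667⌋ = 5.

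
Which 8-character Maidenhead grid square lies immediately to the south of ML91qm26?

ML91qm25

Latitude extended square 6; −1 → 5.
The longitude characters are unchanged.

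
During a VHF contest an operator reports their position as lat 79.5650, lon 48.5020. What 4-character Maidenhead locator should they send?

LQ49

Shift to the Maidenhead origin (180°W, 90°S): lon 228.50, lat 169.56.
Field: lon ⌊228.50/20⌋ = 11 → L; lat ⌊169.56/10⌋ = 16 → Q.
Square: lon ⌊8.50/2⌋ = 4; lat ⌊9.56/1⌋ = 9.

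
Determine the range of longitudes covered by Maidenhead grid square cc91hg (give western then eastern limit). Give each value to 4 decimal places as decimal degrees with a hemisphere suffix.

Field C=2, C=2: +2·20° lon, +2·10° lat → SW at lon -140°, lat -70°.
Square 9, 1: +9·2° lon, +1·1° lat → SW at lon -122°, lat -69°.
Subsquare h=7, g=6: +7·0.0833333° lon, +6·0.0416667° lat → SW at lon -121.417°, lat -68.75°.
Cell spans 0.0833333° lon × 0.0416667° lat.
west 121.4167° W, east 121.3333° W.

121.4167° W, 121.3333° W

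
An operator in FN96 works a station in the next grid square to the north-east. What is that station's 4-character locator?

GN07

Longitude square 9; +1 → 10, wraps to 0, carry into field.
Longitude field F = 5; +1 → 6 = G.
Latitude square 6; +1 → 7.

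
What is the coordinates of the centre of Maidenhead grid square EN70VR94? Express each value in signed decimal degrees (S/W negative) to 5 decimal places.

Field E=4, N=13: +4·20° lon, +13·10° lat → SW at lon -100°, lat 40°.
Square 7, 0: +7·2° lon, +0·1° lat → SW at lon -86°, lat 40°.
Subsquare v=21, r=17: +21·0.0833333° lon, +17·0.0416667° lat → SW at lon -84.25°, lat 40.7083°.
Extended square 9, 4: +9·0.00833333° lon, +4·0.00416667° lat → SW at lon -84.175°, lat 40.725°.
Cell spans 0.00833333° lon × 0.00416667° lat. Centre is SW corner plus half of each.
latitude 40.72708, longitude -84.17083.

40.72708, -84.17083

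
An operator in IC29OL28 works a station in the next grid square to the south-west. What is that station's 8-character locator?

IC29ol17

Longitude extended square 2; −1 → 1.
Latitude extended square 8; −1 → 7.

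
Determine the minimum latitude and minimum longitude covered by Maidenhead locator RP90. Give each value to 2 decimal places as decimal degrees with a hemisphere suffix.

Field R=17, P=15: +17·20° lon, +15·10° lat → SW at lon 160°, lat 60°.
Square 9, 0: +9·2° lon, +0·1° lat → SW at lon 178°, lat 60°.
latitude 60.00° N, longitude 178.00° E.

60.00° N, 178.00° E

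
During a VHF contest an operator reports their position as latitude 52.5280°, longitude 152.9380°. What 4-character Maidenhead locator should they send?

Shift to the Maidenhead origin (180°W, 90°S): lon 332.94, lat 142.53.
Field (20°×10°, letters A–R): lon ⌊332.94/20⌋ = 16 → Q; lat ⌊142.53/10⌋ = 14 → O.
Square (2°×1°, digits 0–9): lon ⌊12.94/2⌋ = 6; lat ⌊2.53/1⌋ = 2.

QO62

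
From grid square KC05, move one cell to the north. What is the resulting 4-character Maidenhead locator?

Latitude square 5; +1 → 6.
The longitude characters are unchanged.

KC06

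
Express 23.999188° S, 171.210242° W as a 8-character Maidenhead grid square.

AG46ja40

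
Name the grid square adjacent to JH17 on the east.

Longitude square 1; +1 → 2.
The latitude characters are unchanged.

JH27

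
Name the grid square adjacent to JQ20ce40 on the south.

Latitude extended square 0; −1 → -1, wraps to 9, carry into subsquare.
Latitude subsquare e = 4; −1 → 3 = d.
The longitude characters are unchanged.

JQ20cd49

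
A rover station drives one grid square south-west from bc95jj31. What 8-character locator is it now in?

BC95jj20

Longitude extended square 3; −1 → 2.
Latitude extended square 1; −1 → 0.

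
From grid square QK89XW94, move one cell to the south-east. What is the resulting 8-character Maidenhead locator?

QK99aw03

Longitude extended square 9; +1 → 10, wraps to 0, carry into subsquare.
Longitude subsquare x = 23; +1 → 24, wraps to 0 = a, carry into square.
Longitude square 8; +1 → 9.
Latitude extended square 4; −1 → 3.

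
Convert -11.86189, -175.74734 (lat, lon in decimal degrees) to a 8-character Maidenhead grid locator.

Shift to the Maidenhead origin (180°W, 90°S): lon 4.25266, lat 78.13811.
Field (20°×10°, letters A–R): 4.25266/20 → 0 → A, 78.13811/10 → 7 → H; chars AH.
Square (2°×1°, digits 0–9): 4.25266/2 → 2, 8.13811/1 → 8; chars 28.
Subsquare (5′×2.5′, letters a–x): 0.25266/0.0833333 → 3 → d, 0.13811/0.0416667 → 3 → d; chars dd.
Extended square (30″×15″, digits 0–9): 0.00266/0.00833333 → 0, 0.01311/0.00416667 → 3; chars 03.

AH28dd03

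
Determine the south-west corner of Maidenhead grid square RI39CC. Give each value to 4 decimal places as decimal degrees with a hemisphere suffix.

Field R=17, I=8: +17·20° lon, +8·10° lat → SW at lon 160°, lat -10°.
Square 3, 9: +3·2° lon, +9·1° lat → SW at lon 166°, lat -1°.
Subsquare c=2, c=2: +2·0.0833333° lon, +2·0.0416667° lat → SW at lon 166.167°, lat -0.916667°.
latitude 0.9167° S, longitude 166.1667° E.

0.9167° S, 166.1667° E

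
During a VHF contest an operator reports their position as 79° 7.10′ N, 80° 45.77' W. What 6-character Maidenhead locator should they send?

Shift to the Maidenhead origin (180°W, 90°S): lon 99.2372, lat 169.1183.
Field: 99.2372/20 → 4 → E, 169.1183/10 → 16 → Q; chars EQ.
Square: 19.2372/2 → 9, 9.1183/1 → 9; chars 99.
Subsquare: 1.2372/0.0833333 → 14 → o, 0.1183/0.0416667 → 2 → c; chars oc.

EQ99oc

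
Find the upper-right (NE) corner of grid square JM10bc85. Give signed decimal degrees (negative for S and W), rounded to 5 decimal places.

Field J=9, M=12: +9·20° lon, +12·10° lat → SW at lon 0°, lat 30°.
Square 1, 0: +1·2° lon, +0·1° lat → SW at lon 2°, lat 30°.
Subsquare b=1, c=2: +1·0.0833333° lon, +2·0.0416667° lat → SW at lon 2.08333°, lat 30.0833°.
Extended square 8, 5: +8·0.00833333° lon, +5·0.00416667° lat → SW at lon 2.15°, lat 30.1042°.
Cell spans 0.00833333° lon × 0.00416667° lat. NE corner is SW corner plus one full cell.
latitude 30.10833, longitude 2.15833.

30.10833, 2.15833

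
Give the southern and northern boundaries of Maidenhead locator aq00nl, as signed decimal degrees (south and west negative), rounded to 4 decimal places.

70.4583, 70.5000

Field A=0, Q=16: +0·20° lon, +16·10° lat → SW at lon -180°, lat 70°.
Square 0, 0: +0·2° lon, +0·1° lat → SW at lon -180°, lat 70°.
Subsquare n=13, l=11: +13·0.0833333° lon, +11·0.0416667° lat → SW at lon -178.917°, lat 70.4583°.
Cell spans 0.0833333° lon × 0.0416667° lat.
south 70.4583, north 70.5000.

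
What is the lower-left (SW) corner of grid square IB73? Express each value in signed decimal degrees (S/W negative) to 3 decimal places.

-77.000, -6.000

Field I=8, B=1: +8·20° lon, +1·10° lat → SW at lon -20°, lat -80°.
Square 7, 3: +7·2° lon, +3·1° lat → SW at lon -6°, lat -77°.
latitude -77.000, longitude -6.000.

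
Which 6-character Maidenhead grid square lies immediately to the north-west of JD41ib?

JD41hc

Longitude subsquare i = 8; −1 → 7 = h.
Latitude subsquare b = 1; +1 → 2 = c.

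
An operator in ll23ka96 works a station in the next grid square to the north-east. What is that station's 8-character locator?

LL23la07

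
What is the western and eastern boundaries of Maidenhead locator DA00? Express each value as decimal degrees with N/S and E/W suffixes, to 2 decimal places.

Field D=3, A=0: +3·20° lon, +0·10° lat → SW at lon -120°, lat -90°.
Square 0, 0: +0·2° lon, +0·1° lat → SW at lon -120°, lat -90°.
Cell spans 2° lon × 1° lat.
west 120.00° W, east 118.00° W.

120.00° W, 118.00° W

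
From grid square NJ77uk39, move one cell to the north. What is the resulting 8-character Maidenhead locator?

NJ77ul30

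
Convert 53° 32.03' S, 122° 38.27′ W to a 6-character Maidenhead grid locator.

CD86ql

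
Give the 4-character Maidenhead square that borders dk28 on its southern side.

DK27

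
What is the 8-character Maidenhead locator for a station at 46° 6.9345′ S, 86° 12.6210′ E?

Add 180° to longitude and 90° to latitude: 266.21035, 43.88443.
Field (20°×10°, letters A–R): lon ⌊266.21035/20⌋ = 13 → N; lat ⌊43.88443/10⌋ = 4 → E.
Square (2°×1°, digits 0–9): lon ⌊6.21035/2⌋ = 3; lat ⌊3.88443/1⌋ = 3.
Subsquare (5′×2.5′, letters a–x): lon ⌊0.21035/0.0833333⌋ = 2 → c; lat ⌊0.88443/0.0416667⌋ = 21 → v.
Extended square (30″×15″, digits 0–9): lon ⌊0.04368/0.00833333⌋ = 5; lat ⌊0.00943/0.00416667⌋ = 2.

NE33cv52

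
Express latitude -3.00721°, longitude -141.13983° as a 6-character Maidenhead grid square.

Offset from 180°W / 90°S: lon 38.8602°, lat 86.9928°.
Field (20°×10°, letters A–R): 38.8602/20 → 1 → B, 86.9928/10 → 8 → I; chars BI.
Square (2°×1°, digits 0–9): 18.8602/2 → 9, 6.9928/1 → 6; chars 96.
Subsquare (5′×2.5′, letters a–x): 0.8602/0.0833333 → 10 → k, 0.9928/0.0416667 → 23 → x; chars kx.

BI96kx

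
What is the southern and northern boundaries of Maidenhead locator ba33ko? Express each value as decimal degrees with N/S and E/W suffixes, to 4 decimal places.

86.4167° S, 86.3750° S

Field B=1, A=0: +1·20° lon, +0·10° lat → SW at lon -160°, lat -90°.
Square 3, 3: +3·2° lon, +3·1° lat → SW at lon -154°, lat -87°.
Subsquare k=10, o=14: +10·0.0833333° lon, +14·0.0416667° lat → SW at lon -153.167°, lat -86.4167°.
Cell spans 0.0833333° lon × 0.0416667° lat.
south 86.4167° S, north 86.3750° S.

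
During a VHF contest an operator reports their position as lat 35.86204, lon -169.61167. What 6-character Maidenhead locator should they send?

AM55eu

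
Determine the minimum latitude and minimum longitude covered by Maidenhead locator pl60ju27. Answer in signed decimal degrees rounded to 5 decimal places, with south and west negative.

20.86250, 132.76667

Field P=15, L=11: +15·20° lon, +11·10° lat → SW at lon 120°, lat 20°.
Square 6, 0: +6·2° lon, +0·1° lat → SW at lon 132°, lat 20°.
Subsquare j=9, u=20: +9·0.0833333° lon, +20·0.0416667° lat → SW at lon 132.75°, lat 20.8333°.
Extended square 2, 7: +2·0.00833333° lon, +7·0.00416667° lat → SW at lon 132.767°, lat 20.8625°.
latitude 20.86250, longitude 132.76667.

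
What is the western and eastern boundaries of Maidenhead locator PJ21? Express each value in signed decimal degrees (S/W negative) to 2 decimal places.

Field P=15, J=9: +15·20° lon, +9·10° lat → SW at lon 120°, lat 0°.
Square 2, 1: +2·2° lon, +1·1° lat → SW at lon 124°, lat 1°.
Cell spans 2° lon × 1° lat.
west 124.00, east 126.00.

124.00, 126.00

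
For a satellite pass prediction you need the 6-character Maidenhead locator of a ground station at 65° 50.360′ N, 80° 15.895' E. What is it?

NP05du

Offset from 180°W / 90°S: lon 260.2649°, lat 155.8393°.
Field: lon ⌊260.2649/20⌋ = 13 → N; lat ⌊155.8393/10⌋ = 15 → P.
Square: lon ⌊0.2649/2⌋ = 0; lat ⌊5.8393/1⌋ = 5.
Subsquare: lon ⌊0.2649/0.0833333⌋ = 3 → d; lat ⌊0.8393/0.0416667⌋ = 20 → u.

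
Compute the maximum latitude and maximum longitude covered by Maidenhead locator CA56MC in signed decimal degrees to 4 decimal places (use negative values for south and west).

Field C=2, A=0: +2·20° lon, +0·10° lat → SW at lon -140°, lat -90°.
Square 5, 6: +5·2° lon, +6·1° lat → SW at lon -130°, lat -84°.
Subsquare m=12, c=2: +12·0.0833333° lon, +2·0.0416667° lat → SW at lon -129°, lat -83.9167°.
Cell spans 0.0833333° lon × 0.0416667° lat. NE corner is SW corner plus one full cell.
latitude -83.8750, longitude -128.9167.

-83.8750, -128.9167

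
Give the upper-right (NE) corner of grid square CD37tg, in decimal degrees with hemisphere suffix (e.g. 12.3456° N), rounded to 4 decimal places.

52.7083° S, 132.3333° W

Field C=2, D=3: +2·20° lon, +3·10° lat → SW at lon -140°, lat -60°.
Square 3, 7: +3·2° lon, +7·1° lat → SW at lon -134°, lat -53°.
Subsquare t=19, g=6: +19·0.0833333° lon, +6·0.0416667° lat → SW at lon -132.417°, lat -52.75°.
Cell spans 0.0833333° lon × 0.0416667° lat. NE corner is SW corner plus one full cell.
latitude 52.7083° S, longitude 132.3333° W.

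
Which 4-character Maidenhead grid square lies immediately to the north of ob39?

OC30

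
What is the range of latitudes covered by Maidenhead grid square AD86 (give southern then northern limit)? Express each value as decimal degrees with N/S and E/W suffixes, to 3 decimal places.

Field A=0, D=3: +0·20° lon, +3·10° lat → SW at lon -180°, lat -60°.
Square 8, 6: +8·2° lon, +6·1° lat → SW at lon -164°, lat -54°.
Cell spans 2° lon × 1° lat.
south 54.000° S, north 53.000° S.

54.000° S, 53.000° S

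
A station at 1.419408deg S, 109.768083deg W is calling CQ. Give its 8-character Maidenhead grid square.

DI58cn79

Shift to the Maidenhead origin (180°W, 90°S): lon 70.23192, lat 88.58059.
Field (20°×10°, letters A–R): lon ⌊70.23192/20⌋ = 3 → D; lat ⌊88.58059/10⌋ = 8 → I.
Square (2°×1°, digits 0–9): lon ⌊10.23192/2⌋ = 5; lat ⌊8.58059/1⌋ = 8.
Subsquare (5′×2.5′, letters a–x): lon ⌊0.23192/0.0833333⌋ = 2 → c; lat ⌊0.58059/0.0416667⌋ = 13 → n.
Extended square (30″×15″, digits 0–9): lon ⌊0.06525/0.00833333⌋ = 7; lat ⌊0.03893/0.00416667⌋ = 9.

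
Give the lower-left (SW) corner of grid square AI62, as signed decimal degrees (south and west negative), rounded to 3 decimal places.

-8.000, -168.000

Field A=0, I=8: +0·20° lon, +8·10° lat → SW at lon -180°, lat -10°.
Square 6, 2: +6·2° lon, +2·1° lat → SW at lon -168°, lat -8°.
latitude -8.000, longitude -168.000.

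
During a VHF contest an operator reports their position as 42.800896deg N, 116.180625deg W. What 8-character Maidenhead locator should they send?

DN12vt82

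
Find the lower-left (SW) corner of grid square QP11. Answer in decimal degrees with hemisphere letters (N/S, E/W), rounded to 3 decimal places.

61.000° N, 142.000° E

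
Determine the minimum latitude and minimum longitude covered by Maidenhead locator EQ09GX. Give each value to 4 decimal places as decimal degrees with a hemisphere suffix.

Field E=4, Q=16: +4·20° lon, +16·10° lat → SW at lon -100°, lat 70°.
Square 0, 9: +0·2° lon, +9·1° lat → SW at lon -100°, lat 79°.
Subsquare g=6, x=23: +6·0.0833333° lon, +23·0.0416667° lat → SW at lon -99.5°, lat 79.9583°.
latitude 79.9583° N, longitude 99.5000° W.

79.9583° N, 99.5000° W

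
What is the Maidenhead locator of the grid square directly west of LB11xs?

Longitude subsquare x = 23; −1 → 22 = w.
The latitude characters are unchanged.

LB11ws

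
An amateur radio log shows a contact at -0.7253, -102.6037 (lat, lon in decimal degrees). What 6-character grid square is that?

Add 180° to longitude and 90° to latitude: 77.3963, 89.2747.
Field: lon ⌊77.3963/20⌋ = 3 → D; lat ⌊89.2747/10⌋ = 8 → I.
Square: lon ⌊17.3963/2⌋ = 8; lat ⌊9.2747/1⌋ = 9.
Subsquare: lon ⌊1.3963/0.0833333⌋ = 16 → q; lat ⌊0.2747/0.0416667⌋ = 6 → g.

DI89qg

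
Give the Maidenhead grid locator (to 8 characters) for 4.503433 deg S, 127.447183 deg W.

CI65gl69

Shift to the Maidenhead origin (180°W, 90°S): lon 52.55282, lat 85.49657.
Field: lon ⌊52.55282/20⌋ = 2 → C; lat ⌊85.49657/10⌋ = 8 → I.
Square: lon ⌊12.55282/2⌋ = 6; lat ⌊5.49657/1⌋ = 5.
Subsquare: lon ⌊0.55282/0.0833333⌋ = 6 → g; lat ⌊0.49657/0.0416667⌋ = 11 → l.
Extended square: lon ⌊0.05282/0.00833333⌋ = 6; lat ⌊0.03823/0.00416667⌋ = 9.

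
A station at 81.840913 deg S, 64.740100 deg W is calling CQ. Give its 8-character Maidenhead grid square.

Add 180° to longitude and 90° to latitude: 115.25990, 8.15909.
Field (20°×10°, letters A–R): 115.25990/20 → 5 → F, 8.15909/10 → 0 → A; chars FA.
Square (2°×1°, digits 0–9): 15.25990/2 → 7, 8.15909/1 → 8; chars 78.
Subsquare (5′×2.5′, letters a–x): 1.25990/0.0833333 → 15 → p, 0.15909/0.0416667 → 3 → d; chars pd.
Extended square (30″×15″, digits 0–9): 0.00990/0.00833333 → 1, 0.03409/0.00416667 → 8; chars 18.

FA78pd18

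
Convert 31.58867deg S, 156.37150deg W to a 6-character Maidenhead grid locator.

BF18tj

Shift to the Maidenhead origin (180°W, 90°S): lon 23.6285, lat 58.4113.
Field: 23.6285/20 → 1 → B, 58.4113/10 → 5 → F; chars BF.
Square: 3.6285/2 → 1, 8.4113/1 → 8; chars 18.
Subsquare: 1.6285/0.0833333 → 19 → t, 0.4113/0.0416667 → 9 → j; chars tj.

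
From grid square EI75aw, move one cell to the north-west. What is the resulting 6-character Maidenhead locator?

Longitude subsquare a = 0; −1 → -1, wraps to 23 = x, carry into square.
Longitude square 7; −1 → 6.
Latitude subsquare w = 22; +1 → 23 = x.

EI65xx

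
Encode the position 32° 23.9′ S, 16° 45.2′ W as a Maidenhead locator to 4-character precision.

IF17

Add 180° to longitude and 90° to latitude: 163.25, 57.60.
Field: 163.25/20 → 8 → I, 57.60/10 → 5 → F; chars IF.
Square: 3.25/2 → 1, 7.60/1 → 7; chars 17.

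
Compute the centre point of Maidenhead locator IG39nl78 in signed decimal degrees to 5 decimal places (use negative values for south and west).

-20.50625, -12.85417

Field I=8, G=6: +8·20° lon, +6·10° lat → SW at lon -20°, lat -30°.
Square 3, 9: +3·2° lon, +9·1° lat → SW at lon -14°, lat -21°.
Subsquare n=13, l=11: +13·0.0833333° lon, +11·0.0416667° lat → SW at lon -12.9167°, lat -20.5417°.
Extended square 7, 8: +7·0.00833333° lon, +8·0.00416667° lat → SW at lon -12.8583°, lat -20.5083°.
Cell spans 0.00833333° lon × 0.00416667° lat. Centre is SW corner plus half of each.
latitude -20.50625, longitude -12.85417.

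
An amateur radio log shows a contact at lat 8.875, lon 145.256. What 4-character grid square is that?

QJ28

Add 180° to longitude and 90° to latitude: 325.26, 98.88.
Field: lon ⌊325.26/20⌋ = 16 → Q; lat ⌊98.88/10⌋ = 9 → J.
Square: lon ⌊5.26/2⌋ = 2; lat ⌊8.88/1⌋ = 8.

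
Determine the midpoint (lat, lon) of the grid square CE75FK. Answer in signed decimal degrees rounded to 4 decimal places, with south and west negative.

-44.5625, -125.5417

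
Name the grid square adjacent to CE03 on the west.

BE93

Longitude square 0; −1 → -1, wraps to 9, carry into field.
Longitude field C = 2; −1 → 1 = B.
The latitude characters are unchanged.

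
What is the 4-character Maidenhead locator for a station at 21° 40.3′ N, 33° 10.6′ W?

HL31

Offset from 180°W / 90°S: lon 146.82°, lat 111.67°.
Field (20°×10°, letters A–R): 146.82/20 → 7 → H, 111.67/10 → 11 → L; chars HL.
Square (2°×1°, digits 0–9): 6.82/2 → 3, 1.67/1 → 1; chars 31.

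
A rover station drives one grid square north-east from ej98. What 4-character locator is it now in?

Longitude square 9; +1 → 10, wraps to 0, carry into field.
Longitude field E = 4; +1 → 5 = F.
Latitude square 8; +1 → 9.

FJ09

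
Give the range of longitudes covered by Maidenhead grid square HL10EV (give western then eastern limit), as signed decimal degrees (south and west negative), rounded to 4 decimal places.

Field H=7, L=11: +7·20° lon, +11·10° lat → SW at lon -40°, lat 20°.
Square 1, 0: +1·2° lon, +0·1° lat → SW at lon -38°, lat 20°.
Subsquare e=4, v=21: +4·0.0833333° lon, +21·0.0416667° lat → SW at lon -37.6667°, lat 20.875°.
Cell spans 0.0833333° lon × 0.0416667° lat.
west -37.6667, east -37.5833.

-37.6667, -37.5833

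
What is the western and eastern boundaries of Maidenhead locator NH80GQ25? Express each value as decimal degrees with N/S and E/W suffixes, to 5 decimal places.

96.51667° E, 96.52500° E

Field N=13, H=7: +13·20° lon, +7·10° lat → SW at lon 80°, lat -20°.
Square 8, 0: +8·2° lon, +0·1° lat → SW at lon 96°, lat -20°.
Subsquare g=6, q=16: +6·0.0833333° lon, +16·0.0416667° lat → SW at lon 96.5°, lat -19.3333°.
Extended square 2, 5: +2·0.00833333° lon, +5·0.00416667° lat → SW at lon 96.5167°, lat -19.3125°.
Cell spans 0.00833333° lon × 0.00416667° lat.
west 96.51667° E, east 96.52500° E.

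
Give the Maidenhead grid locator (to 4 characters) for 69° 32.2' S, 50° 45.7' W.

Shift to the Maidenhead origin (180°W, 90°S): lon 129.24, lat 20.46.
Field: lon ⌊129.24/20⌋ = 6 → G; lat ⌊20.46/10⌋ = 2 → C.
Square: lon ⌊9.24/2⌋ = 4; lat ⌊0.46/1⌋ = 0.

GC40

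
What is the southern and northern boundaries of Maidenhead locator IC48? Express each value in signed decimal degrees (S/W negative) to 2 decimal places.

Field I=8, C=2: +8·20° lon, +2·10° lat → SW at lon -20°, lat -70°.
Square 4, 8: +4·2° lon, +8·1° lat → SW at lon -12°, lat -62°.
Cell spans 2° lon × 1° lat.
south -62.00, north -61.00.

-62.00, -61.00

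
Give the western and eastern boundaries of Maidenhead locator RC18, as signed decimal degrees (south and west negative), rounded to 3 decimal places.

162.000, 164.000

Field R=17, C=2: +17·20° lon, +2·10° lat → SW at lon 160°, lat -70°.
Square 1, 8: +1·2° lon, +8·1° lat → SW at lon 162°, lat -62°.
Cell spans 2° lon × 1° lat.
west 162.000, east 164.000.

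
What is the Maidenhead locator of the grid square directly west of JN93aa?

JN83xa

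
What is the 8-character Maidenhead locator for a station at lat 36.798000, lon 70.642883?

MM56ht71

Shift to the Maidenhead origin (180°W, 90°S): lon 250.64288, lat 126.79800.
Field: lon ⌊250.64288/20⌋ = 12 → M; lat ⌊126.79800/10⌋ = 12 → M.
Square: lon ⌊10.64288/2⌋ = 5; lat ⌊6.79800/1⌋ = 6.
Subsquare: lon ⌊0.64288/0.0833333⌋ = 7 → h; lat ⌊0.79800/0.0416667⌋ = 19 → t.
Extended square: lon ⌊0.05955/0.00833333⌋ = 7; lat ⌊0.00633/0.00416667⌋ = 1.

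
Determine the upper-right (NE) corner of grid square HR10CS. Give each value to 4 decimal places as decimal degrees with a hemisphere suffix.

80.7917° N, 37.7500° W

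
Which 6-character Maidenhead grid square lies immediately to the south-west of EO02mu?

Longitude subsquare m = 12; −1 → 11 = l.
Latitude subsquare u = 20; −1 → 19 = t.

EO02lt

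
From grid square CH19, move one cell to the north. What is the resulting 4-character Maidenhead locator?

Latitude square 9; +1 → 10, wraps to 0, carry into field.
Latitude field H = 7; +1 → 8 = I.
The longitude characters are unchanged.

CI10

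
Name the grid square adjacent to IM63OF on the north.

Latitude subsquare f = 5; +1 → 6 = g.
The longitude characters are unchanged.

IM63og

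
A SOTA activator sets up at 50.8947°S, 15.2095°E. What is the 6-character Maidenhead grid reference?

Add 180° to longitude and 90° to latitude: 195.2095, 39.1053.
Field: lon ⌊195.2095/20⌋ = 9 → J; lat ⌊39.1053/10⌋ = 3 → D.
Square: lon ⌊15.2095/2⌋ = 7; lat ⌊9.1053/1⌋ = 9.
Subsquare: lon ⌊1.2095/0.0833333⌋ = 14 → o; lat ⌊0.1053/0.0416667⌋ = 2 → c.

JD79oc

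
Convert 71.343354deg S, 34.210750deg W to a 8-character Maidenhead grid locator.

Add 180° to longitude and 90° to latitude: 145.78925, 18.65665.
Field (20°×10°, letters A–R): lon ⌊145.78925/20⌋ = 7 → H; lat ⌊18.65665/10⌋ = 1 → B.
Square (2°×1°, digits 0–9): lon ⌊5.78925/2⌋ = 2; lat ⌊8.65665/1⌋ = 8.
Subsquare (5′×2.5′, letters a–x): lon ⌊1.78925/0.0833333⌋ = 21 → v; lat ⌊0.65665/0.0416667⌋ = 15 → p.
Extended square (30″×15″, digits 0–9): lon ⌊0.03925/0.00833333⌋ = 4; lat ⌊0.03165/0.00416667⌋ = 7.

HB28vp47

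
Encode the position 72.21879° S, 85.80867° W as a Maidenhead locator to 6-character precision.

EB77cs

Add 180° to longitude and 90° to latitude: 94.1913, 17.7812.
Field: lon ⌊94.1913/20⌋ = 4 → E; lat ⌊17.7812/10⌋ = 1 → B.
Square: lon ⌊14.1913/2⌋ = 7; lat ⌊7.7812/1⌋ = 7.
Subsquare: lon ⌊0.1913/0.0833333⌋ = 2 → c; lat ⌊0.7812/0.0416667⌋ = 18 → s.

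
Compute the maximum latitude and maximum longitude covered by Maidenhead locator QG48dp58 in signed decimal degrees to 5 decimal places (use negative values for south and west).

Field Q=16, G=6: +16·20° lon, +6·10° lat → SW at lon 140°, lat -30°.
Square 4, 8: +4·2° lon, +8·1° lat → SW at lon 148°, lat -22°.
Subsquare d=3, p=15: +3·0.0833333° lon, +15·0.0416667° lat → SW at lon 148.25°, lat -21.375°.
Extended square 5, 8: +5·0.00833333° lon, +8·0.00416667° lat → SW at lon 148.292°, lat -21.3417°.
Cell spans 0.00833333° lon × 0.00416667° lat. NE corner is SW corner plus one full cell.
latitude -21.33750, longitude 148.30000.

-21.33750, 148.30000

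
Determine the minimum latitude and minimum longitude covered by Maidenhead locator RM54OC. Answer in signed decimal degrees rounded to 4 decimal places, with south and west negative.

34.0833, 171.1667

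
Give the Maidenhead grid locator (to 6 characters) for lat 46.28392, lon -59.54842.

Offset from 180°W / 90°S: lon 120.4516°, lat 136.2839°.
Field: 120.4516/20 → 6 → G, 136.2839/10 → 13 → N; chars GN.
Square: 0.4516/2 → 0, 6.2839/1 → 6; chars 06.
Subsquare: 0.4516/0.0833333 → 5 → f, 0.2839/0.0416667 → 6 → g; chars fg.

GN06fg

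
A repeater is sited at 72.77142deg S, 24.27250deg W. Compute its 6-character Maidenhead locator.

HB77uf

Add 180° to longitude and 90° to latitude: 155.7275, 17.2286.
Field (20°×10°, letters A–R): 155.7275/20 → 7 → H, 17.2286/10 → 1 → B; chars HB.
Square (2°×1°, digits 0–9): 15.7275/2 → 7, 7.2286/1 → 7; chars 77.
Subsquare (5′×2.5′, letters a–x): 1.7275/0.0833333 → 20 → u, 0.2286/0.0416667 → 5 → f; chars uf.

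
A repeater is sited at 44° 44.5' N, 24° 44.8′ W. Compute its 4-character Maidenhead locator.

Offset from 180°W / 90°S: lon 155.25°, lat 134.74°.
Field: lon ⌊155.25/20⌋ = 7 → H; lat ⌊134.74/10⌋ = 13 → N.
Square: lon ⌊15.25/2⌋ = 7; lat ⌊4.74/1⌋ = 4.

HN74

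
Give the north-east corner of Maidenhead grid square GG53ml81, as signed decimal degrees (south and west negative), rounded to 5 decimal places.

-26.53333, -48.92500

Field G=6, G=6: +6·20° lon, +6·10° lat → SW at lon -60°, lat -30°.
Square 5, 3: +5·2° lon, +3·1° lat → SW at lon -50°, lat -27°.
Subsquare m=12, l=11: +12·0.0833333° lon, +11·0.0416667° lat → SW at lon -49°, lat -26.5417°.
Extended square 8, 1: +8·0.00833333° lon, +1·0.00416667° lat → SW at lon -48.9333°, lat -26.5375°.
Cell spans 0.00833333° lon × 0.00416667° lat. NE corner is SW corner plus one full cell.
latitude -26.53333, longitude -48.92500.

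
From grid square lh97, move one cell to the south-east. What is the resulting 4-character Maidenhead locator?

MH06

Longitude square 9; +1 → 10, wraps to 0, carry into field.
Longitude field L = 11; +1 → 12 = M.
Latitude square 7; −1 → 6.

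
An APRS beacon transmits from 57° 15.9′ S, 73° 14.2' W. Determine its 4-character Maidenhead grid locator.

FD32

Shift to the Maidenhead origin (180°W, 90°S): lon 106.76, lat 32.73.
Field: 106.76/20 → 5 → F, 32.73/10 → 3 → D; chars FD.
Square: 6.76/2 → 3, 2.73/1 → 2; chars 32.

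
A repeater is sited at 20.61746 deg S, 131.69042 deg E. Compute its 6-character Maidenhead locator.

Offset from 180°W / 90°S: lon 311.6904°, lat 69.3825°.
Field: 311.6904/20 → 15 → P, 69.3825/10 → 6 → G; chars PG.
Square: 11.6904/2 → 5, 9.3825/1 → 9; chars 59.
Subsquare: 1.6904/0.0833333 → 20 → u, 0.3825/0.0416667 → 9 → j; chars uj.

PG59uj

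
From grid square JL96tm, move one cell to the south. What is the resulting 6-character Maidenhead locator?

Latitude subsquare m = 12; −1 → 11 = l.
The longitude characters are unchanged.

JL96tl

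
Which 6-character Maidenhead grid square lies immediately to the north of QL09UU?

QL09uv

Latitude subsquare u = 20; +1 → 21 = v.
The longitude characters are unchanged.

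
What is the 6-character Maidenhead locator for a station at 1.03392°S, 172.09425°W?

Add 180° to longitude and 90° to latitude: 7.9058, 88.9661.
Field: lon ⌊7.9058/20⌋ = 0 → A; lat ⌊88.9661/10⌋ = 8 → I.
Square: lon ⌊7.9058/2⌋ = 3; lat ⌊8.9661/1⌋ = 8.
Subsquare: lon ⌊1.9058/0.0833333⌋ = 22 → w; lat ⌊0.9661/0.0416667⌋ = 23 → x.

AI38wx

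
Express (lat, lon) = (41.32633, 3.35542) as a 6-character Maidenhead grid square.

JN11qh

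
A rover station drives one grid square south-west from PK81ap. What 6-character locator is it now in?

PK71xo

Longitude subsquare a = 0; −1 → -1, wraps to 23 = x, carry into square.
Longitude square 8; −1 → 7.
Latitude subsquare p = 15; −1 → 14 = o.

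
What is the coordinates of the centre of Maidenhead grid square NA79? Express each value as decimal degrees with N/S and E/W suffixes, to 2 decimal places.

80.50° S, 95.00° E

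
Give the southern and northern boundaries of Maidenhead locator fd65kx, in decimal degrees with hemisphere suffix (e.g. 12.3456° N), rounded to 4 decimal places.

54.0417° S, 54.0000° S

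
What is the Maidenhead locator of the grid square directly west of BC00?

AC90

Longitude square 0; −1 → -1, wraps to 9, carry into field.
Longitude field B = 1; −1 → 0 = A.
The latitude characters are unchanged.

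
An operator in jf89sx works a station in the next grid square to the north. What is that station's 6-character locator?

JG80sa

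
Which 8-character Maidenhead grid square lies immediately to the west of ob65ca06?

OB65ba96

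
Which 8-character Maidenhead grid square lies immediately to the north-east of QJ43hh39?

QJ43hi40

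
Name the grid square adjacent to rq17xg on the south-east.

Longitude subsquare x = 23; +1 → 24, wraps to 0 = a, carry into square.
Longitude square 1; +1 → 2.
Latitude subsquare g = 6; −1 → 5 = f.

RQ27af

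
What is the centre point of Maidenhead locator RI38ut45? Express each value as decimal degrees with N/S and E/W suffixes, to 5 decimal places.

1.18542° S, 167.70417° E

Field R=17, I=8: +17·20° lon, +8·10° lat → SW at lon 160°, lat -10°.
Square 3, 8: +3·2° lon, +8·1° lat → SW at lon 166°, lat -2°.
Subsquare u=20, t=19: +20·0.0833333° lon, +19·0.0416667° lat → SW at lon 167.667°, lat -1.20833°.
Extended square 4, 5: +4·0.00833333° lon, +5·0.00416667° lat → SW at lon 167.7°, lat -1.1875°.
Cell spans 0.00833333° lon × 0.00416667° lat. Centre is SW corner plus half of each.
latitude 1.18542° S, longitude 167.70417° E.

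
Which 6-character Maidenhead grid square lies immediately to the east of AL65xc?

Longitude subsquare x = 23; +1 → 24, wraps to 0 = a, carry into square.
Longitude square 6; +1 → 7.
The latitude characters are unchanged.

AL75ac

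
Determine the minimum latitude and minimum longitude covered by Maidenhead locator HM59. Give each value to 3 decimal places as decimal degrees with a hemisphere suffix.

Field H=7, M=12: +7·20° lon, +12·10° lat → SW at lon -40°, lat 30°.
Square 5, 9: +5·2° lon, +9·1° lat → SW at lon -30°, lat 39°.
latitude 39.000° N, longitude 30.000° W.

39.000° N, 30.000° W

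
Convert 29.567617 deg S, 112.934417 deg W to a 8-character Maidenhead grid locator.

Shift to the Maidenhead origin (180°W, 90°S): lon 67.06558, lat 60.43238.
Field: 67.06558/20 → 3 → D, 60.43238/10 → 6 → G; chars DG.
Square: 7.06558/2 → 3, 0.43238/1 → 0; chars 30.
Subsquare: 1.06558/0.0833333 → 12 → m, 0.43238/0.0416667 → 10 → k; chars mk.
Extended square: 0.06558/0.00833333 → 7, 0.01572/0.00416667 → 3; chars 73.

DG30mk73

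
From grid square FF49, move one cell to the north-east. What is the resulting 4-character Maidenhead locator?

FG50

Longitude square 4; +1 → 5.
Latitude square 9; +1 → 10, wraps to 0, carry into field.
Latitude field F = 5; +1 → 6 = G.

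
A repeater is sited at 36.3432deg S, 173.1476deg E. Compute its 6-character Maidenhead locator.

Add 180° to longitude and 90° to latitude: 353.1476, 53.6568.
Field (20°×10°, letters A–R): lon ⌊353.1476/20⌋ = 17 → R; lat ⌊53.6568/10⌋ = 5 → F.
Square (2°×1°, digits 0–9): lon ⌊13.1476/2⌋ = 6; lat ⌊3.6568/1⌋ = 3.
Subsquare (5′×2.5′, letters a–x): lon ⌊1.1476/0.0833333⌋ = 13 → n; lat ⌊0.6568/0.0416667⌋ = 15 → p.

RF63np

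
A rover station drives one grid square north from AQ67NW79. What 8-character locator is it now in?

AQ67nx70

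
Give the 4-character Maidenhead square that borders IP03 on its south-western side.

HP92

Longitude square 0; −1 → -1, wraps to 9, carry into field.
Longitude field I = 8; −1 → 7 = H.
Latitude square 3; −1 → 2.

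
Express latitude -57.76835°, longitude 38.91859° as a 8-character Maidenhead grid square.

KD92lf05

Shift to the Maidenhead origin (180°W, 90°S): lon 218.91859, lat 32.23165.
Field: 218.91859/20 → 10 → K, 32.23165/10 → 3 → D; chars KD.
Square: 18.91859/2 → 9, 2.23165/1 → 2; chars 92.
Subsquare: 0.91859/0.0833333 → 11 → l, 0.23165/0.0416667 → 5 → f; chars lf.
Extended square: 0.00192/0.00833333 → 0, 0.02332/0.00416667 → 5; chars 05.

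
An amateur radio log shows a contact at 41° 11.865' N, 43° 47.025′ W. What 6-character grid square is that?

GN81ce

Shift to the Maidenhead origin (180°W, 90°S): lon 136.2163, lat 131.1977.
Field: lon ⌊136.2163/20⌋ = 6 → G; lat ⌊131.1977/10⌋ = 13 → N.
Square: lon ⌊16.2163/2⌋ = 8; lat ⌊1.1977/1⌋ = 1.
Subsquare: lon ⌊0.2163/0.0833333⌋ = 2 → c; lat ⌊0.1977/0.0416667⌋ = 4 → e.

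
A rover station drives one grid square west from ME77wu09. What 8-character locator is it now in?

Longitude extended square 0; −1 → -1, wraps to 9, carry into subsquare.
Longitude subsquare w = 22; −1 → 21 = v.
The latitude characters are unchanged.

ME77vu99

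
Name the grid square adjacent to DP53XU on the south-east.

DP63at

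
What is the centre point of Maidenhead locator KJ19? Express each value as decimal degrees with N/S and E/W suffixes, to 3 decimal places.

Field K=10, J=9: +10·20° lon, +9·10° lat → SW at lon 20°, lat 0°.
Square 1, 9: +1·2° lon, +9·1° lat → SW at lon 22°, lat 9°.
Cell spans 2° lon × 1° lat. Centre is SW corner plus half of each.
latitude 9.500° N, longitude 23.000° E.

9.500° N, 23.000° E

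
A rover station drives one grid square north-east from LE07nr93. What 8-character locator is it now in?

Longitude extended square 9; +1 → 10, wraps to 0, carry into subsquare.
Longitude subsquare n = 13; +1 → 14 = o.
Latitude extended square 3; +1 → 4.

LE07or04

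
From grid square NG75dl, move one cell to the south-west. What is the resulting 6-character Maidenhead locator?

NG75ck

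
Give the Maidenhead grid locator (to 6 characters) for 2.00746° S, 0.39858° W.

Offset from 180°W / 90°S: lon 179.6014°, lat 87.9925°.
Field: lon ⌊179.6014/20⌋ = 8 → I; lat ⌊87.9925/10⌋ = 8 → I.
Square: lon ⌊19.6014/2⌋ = 9; lat ⌊7.9925/1⌋ = 7.
Subsquare: lon ⌊1.6014/0.0833333⌋ = 19 → t; lat ⌊0.9925/0.0416667⌋ = 23 → x.

II97tx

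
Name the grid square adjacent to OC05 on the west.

Longitude square 0; −1 → -1, wraps to 9, carry into field.
Longitude field O = 14; −1 → 13 = N.
The latitude characters are unchanged.

NC95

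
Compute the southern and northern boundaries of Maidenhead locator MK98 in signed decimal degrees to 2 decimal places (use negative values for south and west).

Field M=12, K=10: +12·20° lon, +10·10° lat → SW at lon 60°, lat 10°.
Square 9, 8: +9·2° lon, +8·1° lat → SW at lon 78°, lat 18°.
Cell spans 2° lon × 1° lat.
south 18.00, north 19.00.

18.00, 19.00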